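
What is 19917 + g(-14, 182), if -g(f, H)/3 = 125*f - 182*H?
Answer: 124539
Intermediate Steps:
g(f, H) = -375*f + 546*H (g(f, H) = -3*(125*f - 182*H) = -3*(-182*H + 125*f) = -375*f + 546*H)
19917 + g(-14, 182) = 19917 + (-375*(-14) + 546*182) = 19917 + (5250 + 99372) = 19917 + 104622 = 124539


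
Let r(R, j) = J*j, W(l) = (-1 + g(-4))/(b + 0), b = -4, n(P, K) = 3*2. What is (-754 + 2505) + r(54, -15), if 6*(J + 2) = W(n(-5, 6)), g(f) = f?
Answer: 14223/8 ≈ 1777.9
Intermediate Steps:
n(P, K) = 6
W(l) = 5/4 (W(l) = (-1 - 4)/(-4 + 0) = -5/(-4) = -5*(-¼) = 5/4)
J = -43/24 (J = -2 + (⅙)*(5/4) = -2 + 5/24 = -43/24 ≈ -1.7917)
r(R, j) = -43*j/24
(-754 + 2505) + r(54, -15) = (-754 + 2505) - 43/24*(-15) = 1751 + 215/8 = 14223/8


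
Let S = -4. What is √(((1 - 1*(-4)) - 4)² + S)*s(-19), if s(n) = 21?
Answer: 21*I*√3 ≈ 36.373*I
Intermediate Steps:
√(((1 - 1*(-4)) - 4)² + S)*s(-19) = √(((1 - 1*(-4)) - 4)² - 4)*21 = √(((1 + 4) - 4)² - 4)*21 = √((5 - 4)² - 4)*21 = √(1² - 4)*21 = √(1 - 4)*21 = √(-3)*21 = (I*√3)*21 = 21*I*√3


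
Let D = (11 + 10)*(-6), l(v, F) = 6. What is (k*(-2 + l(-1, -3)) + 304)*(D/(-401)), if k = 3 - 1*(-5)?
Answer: 42336/401 ≈ 105.58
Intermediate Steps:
k = 8 (k = 3 + 5 = 8)
D = -126 (D = 21*(-6) = -126)
(k*(-2 + l(-1, -3)) + 304)*(D/(-401)) = (8*(-2 + 6) + 304)*(-126/(-401)) = (8*4 + 304)*(-126*(-1/401)) = (32 + 304)*(126/401) = 336*(126/401) = 42336/401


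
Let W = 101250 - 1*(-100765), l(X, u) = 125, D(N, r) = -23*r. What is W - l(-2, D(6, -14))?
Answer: 201890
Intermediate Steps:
W = 202015 (W = 101250 + 100765 = 202015)
W - l(-2, D(6, -14)) = 202015 - 1*125 = 202015 - 125 = 201890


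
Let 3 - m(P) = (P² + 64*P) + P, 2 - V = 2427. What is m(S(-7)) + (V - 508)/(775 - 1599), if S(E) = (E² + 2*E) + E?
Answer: -2140291/824 ≈ -2597.4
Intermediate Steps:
V = -2425 (V = 2 - 1*2427 = 2 - 2427 = -2425)
S(E) = E² + 3*E
m(P) = 3 - P² - 65*P (m(P) = 3 - ((P² + 64*P) + P) = 3 - (P² + 65*P) = 3 + (-P² - 65*P) = 3 - P² - 65*P)
m(S(-7)) + (V - 508)/(775 - 1599) = (3 - (-7*(3 - 7))² - (-455)*(3 - 7)) + (-2425 - 508)/(775 - 1599) = (3 - (-7*(-4))² - (-455)*(-4)) - 2933/(-824) = (3 - 1*28² - 65*28) - 2933*(-1/824) = (3 - 1*784 - 1820) + 2933/824 = (3 - 784 - 1820) + 2933/824 = -2601 + 2933/824 = -2140291/824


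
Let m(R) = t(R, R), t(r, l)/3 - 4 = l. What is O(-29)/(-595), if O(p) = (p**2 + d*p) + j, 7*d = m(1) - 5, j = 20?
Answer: -5737/4165 ≈ -1.3774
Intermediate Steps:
t(r, l) = 12 + 3*l
m(R) = 12 + 3*R
d = 10/7 (d = ((12 + 3*1) - 5)/7 = ((12 + 3) - 5)/7 = (15 - 5)/7 = (1/7)*10 = 10/7 ≈ 1.4286)
O(p) = 20 + p**2 + 10*p/7 (O(p) = (p**2 + 10*p/7) + 20 = 20 + p**2 + 10*p/7)
O(-29)/(-595) = (20 + (-29)**2 + (10/7)*(-29))/(-595) = (20 + 841 - 290/7)*(-1/595) = (5737/7)*(-1/595) = -5737/4165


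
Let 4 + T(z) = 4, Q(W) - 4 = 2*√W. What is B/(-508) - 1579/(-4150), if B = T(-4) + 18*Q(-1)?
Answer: 125833/527050 - 9*I/127 ≈ 0.23875 - 0.070866*I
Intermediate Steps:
Q(W) = 4 + 2*√W
T(z) = 0 (T(z) = -4 + 4 = 0)
B = 72 + 36*I (B = 0 + 18*(4 + 2*√(-1)) = 0 + 18*(4 + 2*I) = 0 + (72 + 36*I) = 72 + 36*I ≈ 72.0 + 36.0*I)
B/(-508) - 1579/(-4150) = (72 + 36*I)/(-508) - 1579/(-4150) = (72 + 36*I)*(-1/508) - 1579*(-1/4150) = (-18/127 - 9*I/127) + 1579/4150 = 125833/527050 - 9*I/127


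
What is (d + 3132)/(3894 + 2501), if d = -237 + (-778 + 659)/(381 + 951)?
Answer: 3856021/8518140 ≈ 0.45268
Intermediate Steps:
d = -315803/1332 (d = -237 - 119/1332 = -315803/1332 ≈ -237.09)
(d + 3132)/(3894 + 2501) = (-315803/1332 + 3132)/(3894 + 2501) = (3856021/1332)/6395 = (3856021/1332)*(1/6395) = 3856021/8518140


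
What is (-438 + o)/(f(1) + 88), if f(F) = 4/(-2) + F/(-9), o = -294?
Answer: -6588/773 ≈ -8.5226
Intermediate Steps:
f(F) = -2 - F/9 (f(F) = 4*(-½) + F*(-⅑) = -2 - F/9)
(-438 + o)/(f(1) + 88) = (-438 - 294)/((-2 - ⅑*1) + 88) = -732/((-2 - ⅑) + 88) = -732/(-19/9 + 88) = -732/773/9 = -732*9/773 = -6588/773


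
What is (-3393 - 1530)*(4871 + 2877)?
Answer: -38143404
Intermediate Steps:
(-3393 - 1530)*(4871 + 2877) = -4923*7748 = -38143404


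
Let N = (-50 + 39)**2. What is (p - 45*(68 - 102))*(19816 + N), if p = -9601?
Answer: -160911527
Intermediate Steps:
N = 121 (N = (-11)**2 = 121)
(p - 45*(68 - 102))*(19816 + N) = (-9601 - 45*(68 - 102))*(19816 + 121) = (-9601 - 45*(-34))*19937 = (-9601 + 1530)*19937 = -8071*19937 = -160911527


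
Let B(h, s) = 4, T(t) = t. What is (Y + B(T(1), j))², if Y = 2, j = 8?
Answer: 36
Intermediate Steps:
(Y + B(T(1), j))² = (2 + 4)² = 6² = 36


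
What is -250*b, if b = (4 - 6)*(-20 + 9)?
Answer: -5500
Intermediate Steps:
b = 22 (b = -2*(-11) = 22)
-250*b = -250*22 = -5500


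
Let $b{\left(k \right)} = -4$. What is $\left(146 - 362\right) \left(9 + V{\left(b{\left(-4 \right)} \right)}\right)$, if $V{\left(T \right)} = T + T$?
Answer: $-216$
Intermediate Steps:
$V{\left(T \right)} = 2 T$
$\left(146 - 362\right) \left(9 + V{\left(b{\left(-4 \right)} \right)}\right) = \left(146 - 362\right) \left(9 + 2 \left(-4\right)\right) = - 216 \left(9 - 8\right) = \left(-216\right) 1 = -216$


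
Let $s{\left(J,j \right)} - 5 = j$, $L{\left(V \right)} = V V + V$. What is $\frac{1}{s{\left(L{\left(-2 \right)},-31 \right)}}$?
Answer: $- \frac{1}{26} \approx -0.038462$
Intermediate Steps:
$L{\left(V \right)} = V + V^{2}$ ($L{\left(V \right)} = V^{2} + V = V + V^{2}$)
$s{\left(J,j \right)} = 5 + j$
$\frac{1}{s{\left(L{\left(-2 \right)},-31 \right)}} = \frac{1}{5 - 31} = \frac{1}{-26} = - \frac{1}{26}$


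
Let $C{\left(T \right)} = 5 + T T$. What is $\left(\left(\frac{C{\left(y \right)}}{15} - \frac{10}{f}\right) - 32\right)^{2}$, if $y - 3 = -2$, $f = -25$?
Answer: $\frac{24336}{25} \approx 973.44$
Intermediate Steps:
$y = 1$ ($y = 3 - 2 = 1$)
$C{\left(T \right)} = 5 + T^{2}$
$\left(\left(\frac{C{\left(y \right)}}{15} - \frac{10}{f}\right) - 32\right)^{2} = \left(\left(\frac{5 + 1^{2}}{15} - \frac{10}{-25}\right) - 32\right)^{2} = \left(\left(\left(5 + 1\right) \frac{1}{15} - - \frac{2}{5}\right) - 32\right)^{2} = \left(\left(6 \cdot \frac{1}{15} + \frac{2}{5}\right) - 32\right)^{2} = \left(\left(\frac{2}{5} + \frac{2}{5}\right) - 32\right)^{2} = \left(\frac{4}{5} - 32\right)^{2} = \left(- \frac{156}{5}\right)^{2} = \frac{24336}{25}$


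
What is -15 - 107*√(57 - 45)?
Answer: -15 - 214*√3 ≈ -385.66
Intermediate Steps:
-15 - 107*√(57 - 45) = -15 - 214*√3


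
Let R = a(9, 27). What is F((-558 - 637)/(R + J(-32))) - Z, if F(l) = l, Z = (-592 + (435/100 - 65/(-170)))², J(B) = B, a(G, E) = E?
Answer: -39840879841/115600 ≈ -3.4464e+5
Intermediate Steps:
R = 27
Z = 39868508241/115600 (Z = (-592 + (435*(1/100) - 65*(-1/170)))² = (-592 + (87/20 + 13/34))² = (-592 + 1609/340)² = (-199671/340)² = 39868508241/115600 ≈ 3.4488e+5)
F((-558 - 637)/(R + J(-32))) - Z = (-558 - 637)/(27 - 32) - 1*39868508241/115600 = -1195/(-5) - 39868508241/115600 = -1195*(-⅕) - 39868508241/115600 = 239 - 39868508241/115600 = -39840879841/115600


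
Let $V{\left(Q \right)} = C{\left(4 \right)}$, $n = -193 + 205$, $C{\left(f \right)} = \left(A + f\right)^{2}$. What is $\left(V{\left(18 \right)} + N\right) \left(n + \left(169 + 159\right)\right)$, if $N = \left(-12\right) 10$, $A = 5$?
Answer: $-13260$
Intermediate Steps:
$N = -120$
$C{\left(f \right)} = \left(5 + f\right)^{2}$
$n = 12$
$V{\left(Q \right)} = 81$ ($V{\left(Q \right)} = \left(5 + 4\right)^{2} = 9^{2} = 81$)
$\left(V{\left(18 \right)} + N\right) \left(n + \left(169 + 159\right)\right) = \left(81 - 120\right) \left(12 + \left(169 + 159\right)\right) = - 39 \left(12 + 328\right) = \left(-39\right) 340 = -13260$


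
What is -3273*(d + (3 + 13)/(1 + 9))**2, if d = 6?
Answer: -4726212/25 ≈ -1.8905e+5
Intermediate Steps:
-3273*(d + (3 + 13)/(1 + 9))**2 = -3273*(6 + (3 + 13)/(1 + 9))**2 = -3273*(6 + 16/10)**2 = -3273*(6 + 16*(1/10))**2 = -3273*(6 + 8/5)**2 = -3273*(38/5)**2 = -3273*1444/25 = -4726212/25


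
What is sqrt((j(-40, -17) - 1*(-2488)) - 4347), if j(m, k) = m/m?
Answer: I*sqrt(1858) ≈ 43.104*I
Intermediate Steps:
j(m, k) = 1
sqrt((j(-40, -17) - 1*(-2488)) - 4347) = sqrt((1 - 1*(-2488)) - 4347) = sqrt((1 + 2488) - 4347) = sqrt(2489 - 4347) = sqrt(-1858) = I*sqrt(1858)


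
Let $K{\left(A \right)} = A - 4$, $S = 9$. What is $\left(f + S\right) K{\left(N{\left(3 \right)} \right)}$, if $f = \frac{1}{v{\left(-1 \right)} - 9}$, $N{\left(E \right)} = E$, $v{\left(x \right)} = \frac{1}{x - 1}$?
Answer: $- \frac{169}{19} \approx -8.8947$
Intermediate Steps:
$v{\left(x \right)} = \frac{1}{-1 + x}$
$K{\left(A \right)} = -4 + A$
$f = - \frac{2}{19}$ ($f = \frac{1}{\frac{1}{-1 - 1} - 9} = \frac{1}{\frac{1}{-2} - 9} = \frac{1}{- \frac{1}{2} - 9} = \frac{1}{- \frac{19}{2}} = - \frac{2}{19} \approx -0.10526$)
$\left(f + S\right) K{\left(N{\left(3 \right)} \right)} = \left(- \frac{2}{19} + 9\right) \left(-4 + 3\right) = \frac{169}{19} \left(-1\right) = - \frac{169}{19}$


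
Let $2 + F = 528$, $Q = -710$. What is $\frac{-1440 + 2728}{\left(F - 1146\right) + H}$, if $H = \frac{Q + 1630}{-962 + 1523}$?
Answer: $- \frac{180642}{86725} \approx -2.0829$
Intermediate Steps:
$F = 526$ ($F = -2 + 528 = 526$)
$H = \frac{920}{561}$ ($H = \frac{-710 + 1630}{-962 + 1523} = \frac{920}{561} \approx 1.6399$)
$\frac{-1440 + 2728}{\left(F - 1146\right) + H} = \frac{-1440 + 2728}{\left(526 - 1146\right) + \frac{920}{561}} = \frac{1288}{\left(526 - 1146\right) + \frac{920}{561}} = \frac{1288}{-620 + \frac{920}{561}} = \frac{1288}{- \frac{346900}{561}} = 1288 \left(- \frac{561}{346900}\right) = - \frac{180642}{86725}$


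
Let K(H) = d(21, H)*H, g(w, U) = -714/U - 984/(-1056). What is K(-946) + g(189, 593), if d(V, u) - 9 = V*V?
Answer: -11107371503/26092 ≈ -4.2570e+5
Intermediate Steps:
g(w, U) = 41/44 - 714/U (g(w, U) = -714/U - 984*(-1/1056) = -714/U + 41/44 = 41/44 - 714/U)
d(V, u) = 9 + V**2 (d(V, u) = 9 + V*V = 9 + V**2)
K(H) = 450*H (K(H) = (9 + 21**2)*H = (9 + 441)*H = 450*H)
K(-946) + g(189, 593) = 450*(-946) + (41/44 - 714/593) = -425700 + (41/44 - 714*1/593) = -425700 + (41/44 - 714/593) = -425700 - 7103/26092 = -11107371503/26092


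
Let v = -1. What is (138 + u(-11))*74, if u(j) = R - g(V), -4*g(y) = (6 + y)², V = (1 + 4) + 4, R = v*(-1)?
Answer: 28897/2 ≈ 14449.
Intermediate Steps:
R = 1 (R = -1*(-1) = 1)
V = 9 (V = 5 + 4 = 9)
g(y) = -(6 + y)²/4
u(j) = 229/4 (u(j) = 1 - (-1)*(6 + 9)²/4 = 1 - (-1)*15²/4 = 1 - (-1)*225/4 = 1 - 1*(-225/4) = 1 + 225/4 = 229/4)
(138 + u(-11))*74 = (138 + 229/4)*74 = (781/4)*74 = 28897/2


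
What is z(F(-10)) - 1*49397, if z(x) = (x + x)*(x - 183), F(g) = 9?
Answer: -52529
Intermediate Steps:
z(x) = 2*x*(-183 + x) (z(x) = (2*x)*(-183 + x) = 2*x*(-183 + x))
z(F(-10)) - 1*49397 = 2*9*(-183 + 9) - 1*49397 = 2*9*(-174) - 49397 = -3132 - 49397 = -52529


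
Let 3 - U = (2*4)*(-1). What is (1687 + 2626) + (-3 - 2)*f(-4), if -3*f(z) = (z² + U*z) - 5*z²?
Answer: 4133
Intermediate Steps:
U = 11 (U = 3 - 2*4*(-1) = 3 - 8*(-1) = 3 - 1*(-8) = 3 + 8 = 11)
f(z) = -11*z/3 + 4*z²/3 (f(z) = -((z² + 11*z) - 5*z²)/3 = -(-4*z² + 11*z)/3 = -11*z/3 + 4*z²/3)
(1687 + 2626) + (-3 - 2)*f(-4) = (1687 + 2626) + (-3 - 2)*((⅓)*(-4)*(-11 + 4*(-4))) = 4313 - 5*(-4)*(-11 - 16)/3 = 4313 - 5*(-4)*(-27)/3 = 4313 - 5*36 = 4313 - 180 = 4133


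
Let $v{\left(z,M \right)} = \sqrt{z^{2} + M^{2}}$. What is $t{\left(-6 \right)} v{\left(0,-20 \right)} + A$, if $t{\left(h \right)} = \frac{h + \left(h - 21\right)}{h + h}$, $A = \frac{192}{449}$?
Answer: $\frac{24887}{449} \approx 55.428$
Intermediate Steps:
$A = \frac{192}{449}$ ($A = 192 \cdot \frac{1}{449} = \frac{192}{449} \approx 0.42762$)
$v{\left(z,M \right)} = \sqrt{M^{2} + z^{2}}$
$t{\left(h \right)} = \frac{-21 + 2 h}{2 h}$ ($t{\left(h \right)} = \frac{h + \left(-21 + h\right)}{2 h} = \left(-21 + 2 h\right) \frac{1}{2 h} = \frac{-21 + 2 h}{2 h}$)
$t{\left(-6 \right)} v{\left(0,-20 \right)} + A = \frac{- \frac{21}{2} - 6}{-6} \sqrt{\left(-20\right)^{2} + 0^{2}} + \frac{192}{449} = \left(- \frac{1}{6}\right) \left(- \frac{33}{2}\right) \sqrt{400 + 0} + \frac{192}{449} = \frac{11 \sqrt{400}}{4} + \frac{192}{449} = \frac{11}{4} \cdot 20 + \frac{192}{449} = 55 + \frac{192}{449} = \frac{24887}{449}$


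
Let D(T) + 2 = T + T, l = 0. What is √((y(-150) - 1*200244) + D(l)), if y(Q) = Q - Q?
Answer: I*√200246 ≈ 447.49*I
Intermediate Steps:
y(Q) = 0
D(T) = -2 + 2*T (D(T) = -2 + (T + T) = -2 + 2*T)
√((y(-150) - 1*200244) + D(l)) = √((0 - 1*200244) + (-2 + 2*0)) = √((0 - 200244) + (-2 + 0)) = √(-200244 - 2) = √(-200246) = I*√200246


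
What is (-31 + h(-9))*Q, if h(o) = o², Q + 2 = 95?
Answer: 4650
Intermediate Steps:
Q = 93 (Q = -2 + 95 = 93)
(-31 + h(-9))*Q = (-31 + (-9)²)*93 = (-31 + 81)*93 = 50*93 = 4650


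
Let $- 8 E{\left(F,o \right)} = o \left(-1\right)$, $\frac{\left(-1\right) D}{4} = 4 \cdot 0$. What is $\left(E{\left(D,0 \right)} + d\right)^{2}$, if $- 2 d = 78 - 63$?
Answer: $\frac{225}{4} \approx 56.25$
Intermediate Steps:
$D = 0$ ($D = - 4 \cdot 4 \cdot 0 = \left(-4\right) 0 = 0$)
$E{\left(F,o \right)} = \frac{o}{8}$ ($E{\left(F,o \right)} = - \frac{o \left(-1\right)}{8} = - \frac{\left(-1\right) o}{8} = \frac{o}{8}$)
$d = - \frac{15}{2}$ ($d = - \frac{78 - 63}{2} = \left(- \frac{1}{2}\right) 15 = - \frac{15}{2} \approx -7.5$)
$\left(E{\left(D,0 \right)} + d\right)^{2} = \left(\frac{1}{8} \cdot 0 - \frac{15}{2}\right)^{2} = \left(0 - \frac{15}{2}\right)^{2} = \left(- \frac{15}{2}\right)^{2} = \frac{225}{4}$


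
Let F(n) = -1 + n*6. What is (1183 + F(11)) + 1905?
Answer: 3153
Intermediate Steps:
F(n) = -1 + 6*n
(1183 + F(11)) + 1905 = (1183 + (-1 + 6*11)) + 1905 = (1183 + (-1 + 66)) + 1905 = (1183 + 65) + 1905 = 1248 + 1905 = 3153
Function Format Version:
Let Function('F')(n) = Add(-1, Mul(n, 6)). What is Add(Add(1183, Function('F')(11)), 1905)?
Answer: 3153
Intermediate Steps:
Function('F')(n) = Add(-1, Mul(6, n))
Add(Add(1183, Function('F')(11)), 1905) = Add(Add(1183, Add(-1, Mul(6, 11))), 1905) = Add(Add(1183, Add(-1, 66)), 1905) = Add(Add(1183, 65), 1905) = Add(1248, 1905) = 3153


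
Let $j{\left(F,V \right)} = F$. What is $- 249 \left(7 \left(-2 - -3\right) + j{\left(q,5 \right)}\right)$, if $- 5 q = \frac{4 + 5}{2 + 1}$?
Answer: $- \frac{7968}{5} \approx -1593.6$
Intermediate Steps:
$q = - \frac{3}{5}$ ($q = - \frac{\left(4 + 5\right) \frac{1}{2 + 1}}{5} = - \frac{9 \cdot \frac{1}{3}}{5} = \left(- \frac{1}{5}\right) 3 = - \frac{3}{5} \approx -0.6$)
$- 249 \left(7 \left(-2 - -3\right) + j{\left(q,5 \right)}\right) = - 249 \left(7 \left(-2 - -3\right) - \frac{3}{5}\right) = - 249 \left(7 \left(-2 + 3\right) - \frac{3}{5}\right) = - 249 \left(7 \cdot 1 - \frac{3}{5}\right) = - 249 \left(7 - \frac{3}{5}\right) = \left(-249\right) \frac{32}{5} = - \frac{7968}{5}$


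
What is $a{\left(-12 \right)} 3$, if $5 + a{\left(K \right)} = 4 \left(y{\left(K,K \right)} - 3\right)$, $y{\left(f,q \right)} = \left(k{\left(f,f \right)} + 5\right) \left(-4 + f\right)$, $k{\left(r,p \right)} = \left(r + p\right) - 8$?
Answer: $5133$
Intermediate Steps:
$k{\left(r,p \right)} = -8 + p + r$ ($k{\left(r,p \right)} = \left(p + r\right) - 8 = -8 + p + r$)
$y{\left(f,q \right)} = \left(-4 + f\right) \left(-3 + 2 f\right)$ ($y{\left(f,q \right)} = \left(\left(-8 + f + f\right) + 5\right) \left(-4 + f\right) = \left(\left(-8 + 2 f\right) + 5\right) \left(-4 + f\right) = \left(-3 + 2 f\right) \left(-4 + f\right) = \left(-4 + f\right) \left(-3 + 2 f\right)$)
$a{\left(K \right)} = 31 - 44 K + 8 K^{2}$ ($a{\left(K \right)} = -5 + 4 \left(\left(12 - 11 K + 2 K^{2}\right) - 3\right) = -5 + 4 \left(9 - 11 K + 2 K^{2}\right) = -5 + \left(36 - 44 K + 8 K^{2}\right) = 31 - 44 K + 8 K^{2}$)
$a{\left(-12 \right)} 3 = \left(31 - -528 + 8 \left(-12\right)^{2}\right) 3 = \left(31 + 528 + 8 \cdot 144\right) 3 = \left(31 + 528 + 1152\right) 3 = 1711 \cdot 3 = 5133$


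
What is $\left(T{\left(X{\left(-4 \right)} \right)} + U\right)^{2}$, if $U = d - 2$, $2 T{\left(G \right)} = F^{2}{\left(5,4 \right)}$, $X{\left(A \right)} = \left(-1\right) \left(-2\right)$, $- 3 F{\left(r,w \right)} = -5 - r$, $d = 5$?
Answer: $\frac{5929}{81} \approx 73.198$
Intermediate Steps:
$F{\left(r,w \right)} = \frac{5}{3} + \frac{r}{3}$ ($F{\left(r,w \right)} = - \frac{-5 - r}{3} = \frac{5}{3} + \frac{r}{3}$)
$X{\left(A \right)} = 2$
$T{\left(G \right)} = \frac{50}{9}$ ($T{\left(G \right)} = \frac{\left(\frac{5}{3} + \frac{1}{3} \cdot 5\right)^{2}}{2} = \frac{\left(\frac{5}{3} + \frac{5}{3}\right)^{2}}{2} = \frac{\left(\frac{10}{3}\right)^{2}}{2} = \frac{1}{2} \cdot \frac{100}{9} = \frac{50}{9}$)
$U = 3$ ($U = 5 - 2 = 3$)
$\left(T{\left(X{\left(-4 \right)} \right)} + U\right)^{2} = \left(\frac{50}{9} + 3\right)^{2} = \left(\frac{77}{9}\right)^{2} = \frac{5929}{81}$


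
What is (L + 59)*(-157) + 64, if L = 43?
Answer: -15950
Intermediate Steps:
(L + 59)*(-157) + 64 = (43 + 59)*(-157) + 64 = 102*(-157) + 64 = -16014 + 64 = -15950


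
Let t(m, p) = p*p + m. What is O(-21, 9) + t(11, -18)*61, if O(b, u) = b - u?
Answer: 20405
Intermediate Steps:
t(m, p) = m + p**2 (t(m, p) = p**2 + m = m + p**2)
O(-21, 9) + t(11, -18)*61 = (-21 - 1*9) + (11 + (-18)**2)*61 = (-21 - 9) + (11 + 324)*61 = -30 + 335*61 = -30 + 20435 = 20405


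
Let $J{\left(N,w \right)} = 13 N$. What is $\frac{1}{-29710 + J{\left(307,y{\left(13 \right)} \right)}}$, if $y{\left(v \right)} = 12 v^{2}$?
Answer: $- \frac{1}{25719} \approx -3.8882 \cdot 10^{-5}$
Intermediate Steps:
$\frac{1}{-29710 + J{\left(307,y{\left(13 \right)} \right)}} = \frac{1}{-29710 + 13 \cdot 307} = \frac{1}{-29710 + 3991} = \frac{1}{-25719} = - \frac{1}{25719}$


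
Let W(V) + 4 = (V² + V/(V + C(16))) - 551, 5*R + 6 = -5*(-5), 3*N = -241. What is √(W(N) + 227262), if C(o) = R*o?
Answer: √180152496541/879 ≈ 482.87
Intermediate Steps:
N = -241/3 (N = (⅓)*(-241) = -241/3 ≈ -80.333)
R = 19/5 (R = -6/5 + (-5*(-5))/5 = -6/5 + (⅕)*25 = -6/5 + 5 = 19/5 ≈ 3.8000)
C(o) = 19*o/5
W(V) = -555 + V² + V/(304/5 + V) (W(V) = -4 + ((V² + V/(V + (19/5)*16)) - 551) = -4 + ((V² + V/(V + 304/5)) - 551) = -4 + ((V² + V/(304/5 + V)) - 551) = -4 + (-551 + V² + V/(304/5 + V)) = -555 + V² + V/(304/5 + V))
√(W(N) + 227262) = √((-168720 - 2770*(-241/3) + 5*(-241/3)³ + 304*(-241/3)²)/(304 + 5*(-241/3)) + 227262) = √((-168720 + 667570/3 + 5*(-13997521/27) + 304*(58081/9))/(304 - 1205/3) + 227262) = √((-168720 + 667570/3 - 69987605/27 + 17656624/9)/(-293/3) + 227262) = √(-3/293*(-15565043/27) + 227262) = √(15565043/2637 + 227262) = √(614854937/2637) = √180152496541/879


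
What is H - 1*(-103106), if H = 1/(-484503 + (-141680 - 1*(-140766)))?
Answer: 50049405201/485417 ≈ 1.0311e+5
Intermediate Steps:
H = -1/485417 (H = 1/(-484503 + (-141680 + 140766)) = 1/(-484503 - 914) = 1/(-485417) = -1/485417 ≈ -2.0601e-6)
H - 1*(-103106) = -1/485417 - 1*(-103106) = -1/485417 + 103106 = 50049405201/485417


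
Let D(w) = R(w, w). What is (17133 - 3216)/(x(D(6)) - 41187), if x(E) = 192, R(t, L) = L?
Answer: -4639/13665 ≈ -0.33948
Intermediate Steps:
D(w) = w
(17133 - 3216)/(x(D(6)) - 41187) = (17133 - 3216)/(192 - 41187) = 13917/(-40995) = 13917*(-1/40995) = -4639/13665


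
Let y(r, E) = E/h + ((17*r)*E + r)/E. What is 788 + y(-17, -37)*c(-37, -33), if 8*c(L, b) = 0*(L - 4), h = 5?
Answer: 788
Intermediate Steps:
y(r, E) = E/5 + (r + 17*E*r)/E (y(r, E) = E/5 + ((17*r)*E + r)/E = E*(⅕) + (17*E*r + r)/E = E/5 + (r + 17*E*r)/E)
c(L, b) = 0 (c(L, b) = (0*(L - 4))/8 = (0*(-4 + L))/8 = (⅛)*0 = 0)
788 + y(-17, -37)*c(-37, -33) = 788 + (17*(-17) + (⅕)*(-37) - 17/(-37))*0 = 788 + (-289 - 37/5 - 17*(-1/37))*0 = 788 + (-289 - 37/5 + 17/37)*0 = 788 - 54749/185*0 = 788 + 0 = 788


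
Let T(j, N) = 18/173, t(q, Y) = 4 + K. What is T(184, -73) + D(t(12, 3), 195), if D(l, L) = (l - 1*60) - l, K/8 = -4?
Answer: -10362/173 ≈ -59.896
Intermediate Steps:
K = -32 (K = 8*(-4) = -32)
t(q, Y) = -28 (t(q, Y) = 4 - 32 = -28)
D(l, L) = -60 (D(l, L) = (l - 60) - l = (-60 + l) - l = -60)
T(j, N) = 18/173 (T(j, N) = 18*(1/173) = 18/173)
T(184, -73) + D(t(12, 3), 195) = 18/173 - 60 = -10362/173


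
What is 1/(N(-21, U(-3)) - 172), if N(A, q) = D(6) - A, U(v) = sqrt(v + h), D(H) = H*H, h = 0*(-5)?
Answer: -1/115 ≈ -0.0086956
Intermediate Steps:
h = 0
D(H) = H**2
U(v) = sqrt(v) (U(v) = sqrt(v + 0) = sqrt(v))
N(A, q) = 36 - A (N(A, q) = 6**2 - A = 36 - A)
1/(N(-21, U(-3)) - 172) = 1/((36 - 1*(-21)) - 172) = 1/((36 + 21) - 172) = 1/(57 - 172) = 1/(-115) = -1/115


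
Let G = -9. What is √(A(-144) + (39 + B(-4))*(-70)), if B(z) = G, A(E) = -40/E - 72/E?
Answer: I*√18893/3 ≈ 45.817*I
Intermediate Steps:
A(E) = -112/E
B(z) = -9
√(A(-144) + (39 + B(-4))*(-70)) = √(-112/(-144) + (39 - 9)*(-70)) = √(-112*(-1/144) + 30*(-70)) = √(7/9 - 2100) = √(-18893/9) = I*√18893/3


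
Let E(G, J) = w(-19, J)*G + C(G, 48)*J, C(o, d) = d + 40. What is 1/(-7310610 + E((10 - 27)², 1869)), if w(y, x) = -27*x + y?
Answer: -1/21735436 ≈ -4.6008e-8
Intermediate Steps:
C(o, d) = 40 + d
w(y, x) = y - 27*x
E(G, J) = 88*J + G*(-19 - 27*J) (E(G, J) = (-19 - 27*J)*G + (40 + 48)*J = G*(-19 - 27*J) + 88*J = 88*J + G*(-19 - 27*J))
1/(-7310610 + E((10 - 27)², 1869)) = 1/(-7310610 + (88*1869 - (10 - 27)²*(19 + 27*1869))) = 1/(-7310610 + (164472 - 1*(-17)²*(19 + 50463))) = 1/(-7310610 + (164472 - 1*289*50482)) = 1/(-7310610 + (164472 - 14589298)) = 1/(-7310610 - 14424826) = 1/(-21735436) = -1/21735436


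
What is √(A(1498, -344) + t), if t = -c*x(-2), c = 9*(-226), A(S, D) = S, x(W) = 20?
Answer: √42178 ≈ 205.37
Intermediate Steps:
c = -2034
t = 40680 (t = -(-2034)*20 = -1*(-40680) = 40680)
√(A(1498, -344) + t) = √(1498 + 40680) = √42178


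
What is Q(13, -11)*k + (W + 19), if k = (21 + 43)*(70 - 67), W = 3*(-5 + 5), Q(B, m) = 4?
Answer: 787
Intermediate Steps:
W = 0 (W = 3*0 = 0)
k = 192 (k = 64*3 = 192)
Q(13, -11)*k + (W + 19) = 4*192 + (0 + 19) = 768 + 19 = 787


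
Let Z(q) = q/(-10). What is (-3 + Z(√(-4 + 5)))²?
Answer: 961/100 ≈ 9.6100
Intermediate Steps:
Z(q) = -q/10 (Z(q) = q*(-⅒) = -q/10)
(-3 + Z(√(-4 + 5)))² = (-3 - √(-4 + 5)/10)² = (-3 - √1/10)² = (-3 - ⅒*1)² = (-3 - ⅒)² = (-31/10)² = 961/100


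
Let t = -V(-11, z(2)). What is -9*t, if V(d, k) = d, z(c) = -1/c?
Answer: -99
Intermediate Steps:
t = 11 (t = -1*(-11) = 11)
-9*t = -9*11 = -99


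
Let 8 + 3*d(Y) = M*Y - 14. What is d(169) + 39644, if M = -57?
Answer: 109277/3 ≈ 36426.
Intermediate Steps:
d(Y) = -22/3 - 19*Y (d(Y) = -8/3 + (-57*Y - 14)/3 = -8/3 + (-14 - 57*Y)/3 = -8/3 + (-14/3 - 19*Y) = -22/3 - 19*Y)
d(169) + 39644 = (-22/3 - 19*169) + 39644 = (-22/3 - 3211) + 39644 = -9655/3 + 39644 = 109277/3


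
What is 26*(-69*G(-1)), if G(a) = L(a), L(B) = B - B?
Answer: 0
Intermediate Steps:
L(B) = 0
G(a) = 0
26*(-69*G(-1)) = 26*(-69*0) = 26*0 = 0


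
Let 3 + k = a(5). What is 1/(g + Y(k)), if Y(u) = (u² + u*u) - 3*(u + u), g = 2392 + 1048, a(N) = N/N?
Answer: 1/3460 ≈ 0.00028902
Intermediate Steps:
a(N) = 1
k = -2 (k = -3 + 1 = -2)
g = 3440
Y(u) = -6*u + 2*u² (Y(u) = (u² + u²) - 6*u = 2*u² - 6*u = -6*u + 2*u²)
1/(g + Y(k)) = 1/(3440 + 2*(-2)*(-3 - 2)) = 1/(3440 + 2*(-2)*(-5)) = 1/(3440 + 20) = 1/3460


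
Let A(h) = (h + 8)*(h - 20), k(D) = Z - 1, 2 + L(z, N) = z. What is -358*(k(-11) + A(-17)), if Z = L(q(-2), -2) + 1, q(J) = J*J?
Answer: -119930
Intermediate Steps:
q(J) = J**2
L(z, N) = -2 + z
Z = 3 (Z = (-2 + (-2)**2) + 1 = (-2 + 4) + 1 = 2 + 1 = 3)
k(D) = 2 (k(D) = 3 - 1 = 2)
A(h) = (-20 + h)*(8 + h) (A(h) = (8 + h)*(-20 + h) = (-20 + h)*(8 + h))
-358*(k(-11) + A(-17)) = -358*(2 + (-160 + (-17)**2 - 12*(-17))) = -358*(2 + (-160 + 289 + 204)) = -358*(2 + 333) = -358*335 = -119930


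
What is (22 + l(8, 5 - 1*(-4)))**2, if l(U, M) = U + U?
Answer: 1444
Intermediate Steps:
l(U, M) = 2*U
(22 + l(8, 5 - 1*(-4)))**2 = (22 + 2*8)**2 = (22 + 16)**2 = 38**2 = 1444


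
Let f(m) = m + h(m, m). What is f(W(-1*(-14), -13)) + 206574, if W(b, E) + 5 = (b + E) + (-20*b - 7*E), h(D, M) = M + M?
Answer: 205995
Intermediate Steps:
h(D, M) = 2*M
W(b, E) = -5 - 19*b - 6*E (W(b, E) = -5 + ((b + E) + (-20*b - 7*E)) = -5 + ((E + b) + (-20*b - 7*E)) = -5 + (-19*b - 6*E) = -5 - 19*b - 6*E)
f(m) = 3*m (f(m) = m + 2*m = 3*m)
f(W(-1*(-14), -13)) + 206574 = 3*(-5 - (-19)*(-14) - 6*(-13)) + 206574 = 3*(-5 - 19*14 + 78) + 206574 = 3*(-5 - 266 + 78) + 206574 = 3*(-193) + 206574 = -579 + 206574 = 205995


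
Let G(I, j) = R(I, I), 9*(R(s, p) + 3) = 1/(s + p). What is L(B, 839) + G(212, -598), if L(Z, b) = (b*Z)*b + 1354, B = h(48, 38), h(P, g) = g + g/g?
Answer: 104765494321/3816 ≈ 2.7454e+7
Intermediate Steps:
h(P, g) = 1 + g (h(P, g) = g + 1 = 1 + g)
B = 39 (B = 1 + 38 = 39)
R(s, p) = -3 + 1/(9*(p + s)) (R(s, p) = -3 + 1/(9*(s + p)) = -3 + 1/(9*(p + s)))
G(I, j) = (⅑ - 6*I)/(2*I) (G(I, j) = (⅑ - 3*I - 3*I)/(I + I) = (⅑ - 6*I)/((2*I)) = (1/(2*I))*(⅑ - 6*I) = (⅑ - 6*I)/(2*I))
L(Z, b) = 1354 + Z*b² (L(Z, b) = (Z*b)*b + 1354 = Z*b² + 1354 = 1354 + Z*b²)
L(B, 839) + G(212, -598) = (1354 + 39*839²) + (-3 + (1/18)/212) = (1354 + 39*703921) + (-3 + (1/18)*(1/212)) = (1354 + 27452919) + (-3 + 1/3816) = 27454273 - 11447/3816 = 104765494321/3816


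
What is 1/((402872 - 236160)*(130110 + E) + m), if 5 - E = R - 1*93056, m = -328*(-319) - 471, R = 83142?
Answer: 1/23344618809 ≈ 4.2836e-11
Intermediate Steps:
m = 104161 (m = 104632 - 471 = 104161)
E = 9919 (E = 5 - (83142 - 1*93056) = 5 - (83142 - 93056) = 5 - 1*(-9914) = 5 + 9914 = 9919)
1/((402872 - 236160)*(130110 + E) + m) = 1/((402872 - 236160)*(130110 + 9919) + 104161) = 1/(166712*140029 + 104161) = 1/(23344514648 + 104161) = 1/23344618809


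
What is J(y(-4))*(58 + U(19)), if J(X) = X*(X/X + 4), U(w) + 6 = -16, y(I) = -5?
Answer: -900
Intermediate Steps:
U(w) = -22 (U(w) = -6 - 16 = -22)
J(X) = 5*X (J(X) = X*(1 + 4) = X*5 = 5*X)
J(y(-4))*(58 + U(19)) = (5*(-5))*(58 - 22) = -25*36 = -900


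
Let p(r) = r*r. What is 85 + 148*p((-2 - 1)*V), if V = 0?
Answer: 85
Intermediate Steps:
p(r) = r**2
85 + 148*p((-2 - 1)*V) = 85 + 148*((-2 - 1)*0)**2 = 85 + 148*(-3*0)**2 = 85 + 148*0**2 = 85 + 148*0 = 85 + 0 = 85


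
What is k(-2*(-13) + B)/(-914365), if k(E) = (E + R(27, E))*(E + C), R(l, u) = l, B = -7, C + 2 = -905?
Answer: 1776/39755 ≈ 0.044674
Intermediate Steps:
C = -907 (C = -2 - 905 = -907)
k(E) = (-907 + E)*(27 + E) (k(E) = (E + 27)*(E - 907) = (27 + E)*(-907 + E) = (-907 + E)*(27 + E))
k(-2*(-13) + B)/(-914365) = (-24489 + (-2*(-13) - 7)² - 880*(-2*(-13) - 7))/(-914365) = (-24489 + (26 - 7)² - 880*(26 - 7))*(-1/914365) = (-24489 + 19² - 880*19)*(-1/914365) = (-24489 + 361 - 16720)*(-1/914365) = -40848*(-1/914365) = 1776/39755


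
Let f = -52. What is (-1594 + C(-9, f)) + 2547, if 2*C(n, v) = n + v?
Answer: 1845/2 ≈ 922.50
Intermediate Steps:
C(n, v) = n/2 + v/2 (C(n, v) = (n + v)/2 = n/2 + v/2)
(-1594 + C(-9, f)) + 2547 = (-1594 + ((½)*(-9) + (½)*(-52))) + 2547 = (-1594 + (-9/2 - 26)) + 2547 = (-1594 - 61/2) + 2547 = -3249/2 + 2547 = 1845/2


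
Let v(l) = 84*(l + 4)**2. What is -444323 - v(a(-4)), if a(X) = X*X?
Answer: -477923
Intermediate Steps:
a(X) = X**2
v(l) = 84*(4 + l)**2
-444323 - v(a(-4)) = -444323 - 84*(4 + (-4)**2)**2 = -444323 - 84*(4 + 16)**2 = -444323 - 84*20**2 = -444323 - 84*400 = -444323 - 1*33600 = -444323 - 33600 = -477923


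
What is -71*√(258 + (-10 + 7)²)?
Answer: -71*√267 ≈ -1160.2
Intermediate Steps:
-71*√(258 + (-10 + 7)²) = -71*√(258 + (-3)²) = -71*√(258 + 9) = -71*√267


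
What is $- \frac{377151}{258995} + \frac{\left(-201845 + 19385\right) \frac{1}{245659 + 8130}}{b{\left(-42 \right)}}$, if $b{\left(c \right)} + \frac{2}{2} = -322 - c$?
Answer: $- \frac{26849157586359}{18470153057455} \approx -1.4537$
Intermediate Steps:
$b{\left(c \right)} = -323 - c$ ($b{\left(c \right)} = -1 - \left(322 + c\right) = -323 - c$)
$- \frac{377151}{258995} + \frac{\left(-201845 + 19385\right) \frac{1}{245659 + 8130}}{b{\left(-42 \right)}} = - \frac{377151}{258995} + \frac{\left(-201845 + 19385\right) \frac{1}{245659 + 8130}}{-323 - -42} = \left(-377151\right) \frac{1}{258995} + \frac{\left(-182460\right) \frac{1}{253789}}{-323 + 42} = - \frac{377151}{258995} + \frac{\left(-182460\right) \frac{1}{253789}}{-281} = - \frac{377151}{258995} - - \frac{182460}{71314709} = - \frac{377151}{258995} + \frac{182460}{71314709} = - \frac{26849157586359}{18470153057455}$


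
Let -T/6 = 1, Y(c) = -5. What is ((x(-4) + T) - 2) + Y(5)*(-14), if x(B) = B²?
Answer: 78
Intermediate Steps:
T = -6 (T = -6*1 = -6)
((x(-4) + T) - 2) + Y(5)*(-14) = (((-4)² - 6) - 2) - 5*(-14) = ((16 - 6) - 2) + 70 = (10 - 2) + 70 = 8 + 70 = 78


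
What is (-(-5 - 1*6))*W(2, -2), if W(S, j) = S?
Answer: 22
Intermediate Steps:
(-(-5 - 1*6))*W(2, -2) = -(-5 - 1*6)*2 = -(-5 - 6)*2 = -1*(-11)*2 = 11*2 = 22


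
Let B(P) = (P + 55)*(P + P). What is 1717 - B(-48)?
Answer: 2389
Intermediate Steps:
B(P) = 2*P*(55 + P) (B(P) = (55 + P)*(2*P) = 2*P*(55 + P))
1717 - B(-48) = 1717 - 2*(-48)*(55 - 48) = 1717 - 2*(-48)*7 = 1717 - 1*(-672) = 1717 + 672 = 2389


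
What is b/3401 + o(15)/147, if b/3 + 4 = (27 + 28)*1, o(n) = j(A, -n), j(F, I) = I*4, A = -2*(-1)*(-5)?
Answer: -60523/166649 ≈ -0.36318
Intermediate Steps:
A = -10 (A = 2*(-5) = -10)
j(F, I) = 4*I
o(n) = -4*n (o(n) = 4*(-n) = -4*n)
b = 153 (b = -12 + 3*((27 + 28)*1) = -12 + 3*(55*1) = -12 + 3*55 = -12 + 165 = 153)
b/3401 + o(15)/147 = 153/3401 - 4*15/147 = 153*(1/3401) - 60*1/147 = 153/3401 - 20/49 = -60523/166649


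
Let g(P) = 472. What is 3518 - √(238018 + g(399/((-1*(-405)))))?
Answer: 3518 - √238490 ≈ 3029.6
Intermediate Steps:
3518 - √(238018 + g(399/((-1*(-405))))) = 3518 - √(238018 + 472) = 3518 - √238490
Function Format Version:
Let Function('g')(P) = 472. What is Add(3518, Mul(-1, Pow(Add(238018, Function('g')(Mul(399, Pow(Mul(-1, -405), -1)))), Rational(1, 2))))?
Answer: Add(3518, Mul(-1, Pow(238490, Rational(1, 2)))) ≈ 3029.6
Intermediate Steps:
Add(3518, Mul(-1, Pow(Add(238018, Function('g')(Mul(399, Pow(Mul(-1, -405), -1)))), Rational(1, 2)))) = Add(3518, Mul(-1, Pow(Add(238018, 472), Rational(1, 2)))) = Add(3518, Mul(-1, Pow(238490, Rational(1, 2))))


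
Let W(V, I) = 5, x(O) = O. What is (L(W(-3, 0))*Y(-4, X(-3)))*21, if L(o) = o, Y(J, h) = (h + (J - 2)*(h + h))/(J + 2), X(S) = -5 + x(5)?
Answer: 0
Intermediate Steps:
X(S) = 0 (X(S) = -5 + 5 = 0)
Y(J, h) = (h + 2*h*(-2 + J))/(2 + J) (Y(J, h) = (h + (-2 + J)*(2*h))/(2 + J) = (h + 2*h*(-2 + J))/(2 + J))
(L(W(-3, 0))*Y(-4, X(-3)))*21 = (5*(0*(-3 + 2*(-4))/(2 - 4)))*21 = (5*(0*(-3 - 8)/(-2)))*21 = (5*(0*(-1/2)*(-11)))*21 = (5*0)*21 = 0*21 = 0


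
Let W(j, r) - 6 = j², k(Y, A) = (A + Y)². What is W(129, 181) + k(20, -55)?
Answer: 17872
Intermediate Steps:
W(j, r) = 6 + j²
W(129, 181) + k(20, -55) = (6 + 129²) + (-55 + 20)² = (6 + 16641) + (-35)² = 16647 + 1225 = 17872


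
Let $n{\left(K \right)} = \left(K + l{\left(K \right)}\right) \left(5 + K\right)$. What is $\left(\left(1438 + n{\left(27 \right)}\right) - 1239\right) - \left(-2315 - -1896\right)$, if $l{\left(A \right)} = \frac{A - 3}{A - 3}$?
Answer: $1514$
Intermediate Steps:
$l{\left(A \right)} = 1$ ($l{\left(A \right)} = \frac{-3 + A}{-3 + A} = 1$)
$n{\left(K \right)} = \left(1 + K\right) \left(5 + K\right)$ ($n{\left(K \right)} = \left(K + 1\right) \left(5 + K\right) = \left(1 + K\right) \left(5 + K\right)$)
$\left(\left(1438 + n{\left(27 \right)}\right) - 1239\right) - \left(-2315 - -1896\right) = \left(\left(1438 + \left(5 + 27^{2} + 6 \cdot 27\right)\right) - 1239\right) - \left(-2315 - -1896\right) = \left(\left(1438 + \left(5 + 729 + 162\right)\right) - 1239\right) - \left(-2315 + 1896\right) = \left(\left(1438 + 896\right) - 1239\right) - -419 = \left(2334 - 1239\right) + 419 = 1095 + 419 = 1514$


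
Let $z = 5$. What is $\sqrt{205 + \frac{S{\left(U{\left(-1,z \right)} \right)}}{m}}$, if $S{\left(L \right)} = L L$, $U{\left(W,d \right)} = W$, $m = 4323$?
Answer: $\frac{2 \sqrt{957777942}}{4323} \approx 14.318$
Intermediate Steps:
$S{\left(L \right)} = L^{2}$
$\sqrt{205 + \frac{S{\left(U{\left(-1,z \right)} \right)}}{m}} = \sqrt{205 + \frac{\left(-1\right)^{2}}{4323}} = \sqrt{205 + 1 \cdot \frac{1}{4323}} = \sqrt{205 + \frac{1}{4323}} = \sqrt{\frac{886216}{4323}} = \frac{2 \sqrt{957777942}}{4323}$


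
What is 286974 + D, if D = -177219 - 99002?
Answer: 10753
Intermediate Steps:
D = -276221
286974 + D = 286974 - 276221 = 10753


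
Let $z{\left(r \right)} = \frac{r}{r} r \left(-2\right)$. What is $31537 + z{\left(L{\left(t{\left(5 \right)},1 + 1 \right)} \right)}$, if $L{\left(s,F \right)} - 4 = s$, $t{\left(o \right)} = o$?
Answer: $31519$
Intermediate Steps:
$L{\left(s,F \right)} = 4 + s$
$z{\left(r \right)} = - 2 r$ ($z{\left(r \right)} = 1 r \left(-2\right) = r \left(-2\right) = - 2 r$)
$31537 + z{\left(L{\left(t{\left(5 \right)},1 + 1 \right)} \right)} = 31537 - 2 \left(4 + 5\right) = 31537 - 18 = 31519$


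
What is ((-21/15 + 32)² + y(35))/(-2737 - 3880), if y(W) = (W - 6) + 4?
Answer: -24234/165425 ≈ -0.14650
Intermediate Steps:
y(W) = -2 + W (y(W) = (-6 + W) + 4 = -2 + W)
((-21/15 + 32)² + y(35))/(-2737 - 3880) = ((-21/15 + 32)² + (-2 + 35))/(-2737 - 3880) = ((-21*1/15 + 32)² + 33)/(-6617) = ((-7/5 + 32)² + 33)*(-1/6617) = ((153/5)² + 33)*(-1/6617) = (23409/25 + 33)*(-1/6617) = (24234/25)*(-1/6617) = -24234/165425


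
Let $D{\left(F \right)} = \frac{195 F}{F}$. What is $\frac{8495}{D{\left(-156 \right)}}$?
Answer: $\frac{1699}{39} \approx 43.564$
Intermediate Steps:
$D{\left(F \right)} = 195$
$\frac{8495}{D{\left(-156 \right)}} = \frac{8495}{195} = 8495 \cdot \frac{1}{195} = \frac{1699}{39}$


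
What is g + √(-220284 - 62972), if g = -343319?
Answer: -343319 + 2*I*√70814 ≈ -3.4332e+5 + 532.22*I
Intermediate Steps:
g + √(-220284 - 62972) = -343319 + √(-220284 - 62972) = -343319 + √(-283256) = -343319 + 2*I*√70814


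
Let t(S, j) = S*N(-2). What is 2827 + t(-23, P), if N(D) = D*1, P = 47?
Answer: 2873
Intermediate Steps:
N(D) = D
t(S, j) = -2*S (t(S, j) = S*(-2) = -2*S)
2827 + t(-23, P) = 2827 - 2*(-23) = 2827 + 46 = 2873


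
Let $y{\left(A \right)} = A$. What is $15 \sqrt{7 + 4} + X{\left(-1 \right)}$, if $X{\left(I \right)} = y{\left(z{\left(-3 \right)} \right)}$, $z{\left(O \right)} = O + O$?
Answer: $-6 + 15 \sqrt{11} \approx 43.749$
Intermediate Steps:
$z{\left(O \right)} = 2 O$
$X{\left(I \right)} = -6$ ($X{\left(I \right)} = 2 \left(-3\right) = -6$)
$15 \sqrt{7 + 4} + X{\left(-1 \right)} = 15 \sqrt{7 + 4} - 6 = 15 \sqrt{11} - 6 = -6 + 15 \sqrt{11}$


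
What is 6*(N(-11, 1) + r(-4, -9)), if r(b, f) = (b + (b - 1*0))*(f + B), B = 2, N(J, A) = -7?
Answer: 294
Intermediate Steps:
r(b, f) = 2*b*(2 + f) (r(b, f) = (b + (b - 1*0))*(f + 2) = (b + (b + 0))*(2 + f) = (b + b)*(2 + f) = (2*b)*(2 + f) = 2*b*(2 + f))
6*(N(-11, 1) + r(-4, -9)) = 6*(-7 + 2*(-4)*(2 - 9)) = 6*(-7 + 2*(-4)*(-7)) = 6*(-7 + 56) = 6*49 = 294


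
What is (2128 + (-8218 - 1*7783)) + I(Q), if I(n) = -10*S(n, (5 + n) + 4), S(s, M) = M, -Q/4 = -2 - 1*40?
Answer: -15643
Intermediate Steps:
Q = 168 (Q = -4*(-2 - 1*40) = -4*(-2 - 40) = -4*(-42) = 168)
I(n) = -90 - 10*n (I(n) = -10*((5 + n) + 4) = -10*(9 + n) = -90 - 10*n)
(2128 + (-8218 - 1*7783)) + I(Q) = (2128 + (-8218 - 1*7783)) + (-90 - 10*168) = (2128 + (-8218 - 7783)) + (-90 - 1680) = (2128 - 16001) - 1770 = -13873 - 1770 = -15643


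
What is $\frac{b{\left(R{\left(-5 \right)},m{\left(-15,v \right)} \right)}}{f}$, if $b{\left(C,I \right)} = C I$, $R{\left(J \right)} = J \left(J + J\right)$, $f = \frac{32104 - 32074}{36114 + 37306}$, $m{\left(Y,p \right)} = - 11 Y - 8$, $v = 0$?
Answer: $\frac{57634700}{3} \approx 1.9212 \cdot 10^{7}$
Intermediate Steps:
$m{\left(Y,p \right)} = -8 - 11 Y$
$f = \frac{3}{7342}$ ($f = \frac{30}{73420} = 30 \cdot \frac{1}{73420} = \frac{3}{7342} \approx 0.00040861$)
$R{\left(J \right)} = 2 J^{2}$ ($R{\left(J \right)} = J 2 J = 2 J^{2}$)
$\frac{b{\left(R{\left(-5 \right)},m{\left(-15,v \right)} \right)}}{f} = \frac{2 \left(-5\right)^{2} \left(-8 - -165\right)}{\frac{3}{7342}} = 2 \cdot 25 \left(-8 + 165\right) \frac{7342}{3} = 50 \cdot 157 \cdot \frac{7342}{3} = 7850 \cdot \frac{7342}{3} = \frac{57634700}{3}$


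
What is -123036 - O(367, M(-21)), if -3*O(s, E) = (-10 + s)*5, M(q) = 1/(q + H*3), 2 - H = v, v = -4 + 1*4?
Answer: -122441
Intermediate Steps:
v = 0 (v = -4 + 4 = 0)
H = 2 (H = 2 - 1*0 = 2 + 0 = 2)
M(q) = 1/(6 + q) (M(q) = 1/(q + 2*3) = 1/(q + 6) = 1/(6 + q))
O(s, E) = 50/3 - 5*s/3 (O(s, E) = -(-10 + s)*5/3 = -(-50 + 5*s)/3 = 50/3 - 5*s/3)
-123036 - O(367, M(-21)) = -123036 - (50/3 - 5/3*367) = -123036 - (50/3 - 1835/3) = -123036 - 1*(-595) = -123036 + 595 = -122441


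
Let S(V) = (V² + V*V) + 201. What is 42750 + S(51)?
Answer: 48153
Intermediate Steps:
S(V) = 201 + 2*V² (S(V) = (V² + V²) + 201 = 2*V² + 201 = 201 + 2*V²)
42750 + S(51) = 42750 + (201 + 2*51²) = 42750 + (201 + 2*2601) = 42750 + (201 + 5202) = 42750 + 5403 = 48153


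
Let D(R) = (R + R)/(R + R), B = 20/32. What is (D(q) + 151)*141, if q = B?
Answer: 21432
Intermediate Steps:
B = 5/8 (B = 20*(1/32) = 5/8 ≈ 0.62500)
q = 5/8 ≈ 0.62500
D(R) = 1 (D(R) = (2*R)/((2*R)) = (2*R)*(1/(2*R)) = 1)
(D(q) + 151)*141 = (1 + 151)*141 = 152*141 = 21432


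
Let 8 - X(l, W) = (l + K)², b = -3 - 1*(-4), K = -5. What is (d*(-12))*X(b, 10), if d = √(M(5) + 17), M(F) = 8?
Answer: 480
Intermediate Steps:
b = 1 (b = -3 + 4 = 1)
d = 5 (d = √(8 + 17) = √25 = 5)
X(l, W) = 8 - (-5 + l)² (X(l, W) = 8 - (l - 5)² = 8 - (-5 + l)²)
(d*(-12))*X(b, 10) = (5*(-12))*(8 - (-5 + 1)²) = -60*(8 - 1*(-4)²) = -60*(8 - 1*16) = -60*(8 - 16) = -60*(-8) = 480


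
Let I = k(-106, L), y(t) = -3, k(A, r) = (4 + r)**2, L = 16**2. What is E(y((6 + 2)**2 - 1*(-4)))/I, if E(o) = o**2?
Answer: 9/67600 ≈ 0.00013314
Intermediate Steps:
L = 256
I = 67600 (I = (4 + 256)**2 = 260**2 = 67600)
E(y((6 + 2)**2 - 1*(-4)))/I = (-3)**2/67600 = 9*(1/67600) = 9/67600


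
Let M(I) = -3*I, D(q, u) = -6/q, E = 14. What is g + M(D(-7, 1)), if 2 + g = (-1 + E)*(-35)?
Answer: -3217/7 ≈ -459.57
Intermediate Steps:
g = -457 (g = -2 + (-1 + 14)*(-35) = -2 + 13*(-35) = -2 - 455 = -457)
g + M(D(-7, 1)) = -457 - (-18)/(-7) = -457 - (-18)*(-1)/7 = -457 - 3*6/7 = -457 - 18/7 = -3217/7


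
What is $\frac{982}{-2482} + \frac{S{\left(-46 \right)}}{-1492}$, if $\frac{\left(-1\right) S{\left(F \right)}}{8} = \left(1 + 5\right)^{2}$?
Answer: $- \frac{93791}{462893} \approx -0.20262$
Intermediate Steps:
$S{\left(F \right)} = -288$ ($S{\left(F \right)} = - 8 \left(1 + 5\right)^{2} = - 8 \cdot 6^{2} = \left(-8\right) 36 = -288$)
$\frac{982}{-2482} + \frac{S{\left(-46 \right)}}{-1492} = \frac{982}{-2482} - \frac{288}{-1492} = 982 \left(- \frac{1}{2482}\right) - - \frac{72}{373} = - \frac{491}{1241} + \frac{72}{373} = - \frac{93791}{462893}$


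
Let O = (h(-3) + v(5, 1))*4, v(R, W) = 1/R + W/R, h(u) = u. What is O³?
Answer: -140608/125 ≈ -1124.9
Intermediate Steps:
v(R, W) = 1/R + W/R
O = -52/5 (O = (-3 + (1 + 1)/5)*4 = (-3 + (⅕)*2)*4 = (-3 + ⅖)*4 = -13/5*4 = -52/5 ≈ -10.400)
O³ = (-52/5)³ = -140608/125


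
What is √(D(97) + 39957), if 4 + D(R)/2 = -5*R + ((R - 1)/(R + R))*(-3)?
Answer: 45*√181099/97 ≈ 197.42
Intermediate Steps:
D(R) = -8 - 10*R - 3*(-1 + R)/R (D(R) = -8 + 2*(-5*R + ((R - 1)/(R + R))*(-3)) = -8 + 2*(-5*R + ((-1 + R)/((2*R)))*(-3)) = -8 + 2*(-5*R + ((-1 + R)*(1/(2*R)))*(-3)) = -8 + 2*(-5*R + ((-1 + R)/(2*R))*(-3)) = -8 + 2*(-5*R - 3*(-1 + R)/(2*R)) = -8 + (-10*R - 3*(-1 + R)/R) = -8 - 10*R - 3*(-1 + R)/R)
√(D(97) + 39957) = √((-11 - 10*97 + 3/97) + 39957) = √((-11 - 970 + 3*(1/97)) + 39957) = √((-11 - 970 + 3/97) + 39957) = √(-95154/97 + 39957) = √(3780675/97) = 45*√181099/97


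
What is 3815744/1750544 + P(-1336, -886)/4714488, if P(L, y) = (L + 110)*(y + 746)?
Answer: 142888614619/64475927199 ≈ 2.2162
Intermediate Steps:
P(L, y) = (110 + L)*(746 + y)
3815744/1750544 + P(-1336, -886)/4714488 = 3815744/1750544 + (82060 + 110*(-886) + 746*(-1336) - 1336*(-886))/4714488 = 3815744*(1/1750544) + (82060 - 97460 - 996656 + 1183696)*(1/4714488) = 238484/109409 + 171640*(1/4714488) = 238484/109409 + 21455/589311 = 142888614619/64475927199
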